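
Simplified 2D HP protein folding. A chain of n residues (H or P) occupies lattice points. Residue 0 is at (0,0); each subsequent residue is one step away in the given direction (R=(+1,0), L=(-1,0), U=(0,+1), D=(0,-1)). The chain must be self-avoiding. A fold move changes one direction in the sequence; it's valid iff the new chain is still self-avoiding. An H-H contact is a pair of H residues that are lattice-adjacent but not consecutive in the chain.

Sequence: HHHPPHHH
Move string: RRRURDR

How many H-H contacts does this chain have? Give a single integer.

Positions: [(0, 0), (1, 0), (2, 0), (3, 0), (3, 1), (4, 1), (4, 0), (5, 0)]
No H-H contacts found.

Answer: 0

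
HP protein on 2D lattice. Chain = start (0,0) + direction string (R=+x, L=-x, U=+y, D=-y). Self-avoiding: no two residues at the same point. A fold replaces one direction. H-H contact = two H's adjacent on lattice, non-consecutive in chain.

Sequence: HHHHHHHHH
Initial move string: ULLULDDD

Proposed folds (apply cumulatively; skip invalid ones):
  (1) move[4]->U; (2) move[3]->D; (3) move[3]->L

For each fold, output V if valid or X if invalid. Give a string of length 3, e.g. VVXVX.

Answer: XVV

Derivation:
Initial: ULLULDDD -> [(0, 0), (0, 1), (-1, 1), (-2, 1), (-2, 2), (-3, 2), (-3, 1), (-3, 0), (-3, -1)]
Fold 1: move[4]->U => ULLUUDDD INVALID (collision), skipped
Fold 2: move[3]->D => ULLDLDDD VALID
Fold 3: move[3]->L => ULLLLDDD VALID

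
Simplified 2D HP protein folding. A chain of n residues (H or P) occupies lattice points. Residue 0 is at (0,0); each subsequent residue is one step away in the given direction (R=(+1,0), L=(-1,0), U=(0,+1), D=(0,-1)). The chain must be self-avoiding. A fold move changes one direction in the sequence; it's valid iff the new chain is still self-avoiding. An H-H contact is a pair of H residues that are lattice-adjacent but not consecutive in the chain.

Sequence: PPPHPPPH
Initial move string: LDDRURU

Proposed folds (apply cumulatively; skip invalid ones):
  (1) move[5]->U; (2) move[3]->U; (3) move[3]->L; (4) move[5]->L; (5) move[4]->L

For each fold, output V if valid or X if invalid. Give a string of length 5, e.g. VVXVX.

Answer: XXXXX

Derivation:
Initial: LDDRURU -> [(0, 0), (-1, 0), (-1, -1), (-1, -2), (0, -2), (0, -1), (1, -1), (1, 0)]
Fold 1: move[5]->U => LDDRUUU INVALID (collision), skipped
Fold 2: move[3]->U => LDDUURU INVALID (collision), skipped
Fold 3: move[3]->L => LDDLURU INVALID (collision), skipped
Fold 4: move[5]->L => LDDRULU INVALID (collision), skipped
Fold 5: move[4]->L => LDDRLRU INVALID (collision), skipped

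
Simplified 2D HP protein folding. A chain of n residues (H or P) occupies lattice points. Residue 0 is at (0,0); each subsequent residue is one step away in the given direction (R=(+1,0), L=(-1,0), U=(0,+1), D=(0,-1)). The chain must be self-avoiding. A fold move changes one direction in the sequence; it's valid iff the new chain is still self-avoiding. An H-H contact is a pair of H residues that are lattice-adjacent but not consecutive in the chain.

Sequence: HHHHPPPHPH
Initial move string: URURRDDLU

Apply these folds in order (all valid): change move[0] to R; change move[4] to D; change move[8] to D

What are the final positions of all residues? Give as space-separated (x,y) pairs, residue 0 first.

Answer: (0,0) (1,0) (2,0) (2,1) (3,1) (3,0) (3,-1) (3,-2) (2,-2) (2,-3)

Derivation:
Initial moves: URURRDDLU
Fold: move[0]->R => RRURRDDLU (positions: [(0, 0), (1, 0), (2, 0), (2, 1), (3, 1), (4, 1), (4, 0), (4, -1), (3, -1), (3, 0)])
Fold: move[4]->D => RRURDDDLU (positions: [(0, 0), (1, 0), (2, 0), (2, 1), (3, 1), (3, 0), (3, -1), (3, -2), (2, -2), (2, -1)])
Fold: move[8]->D => RRURDDDLD (positions: [(0, 0), (1, 0), (2, 0), (2, 1), (3, 1), (3, 0), (3, -1), (3, -2), (2, -2), (2, -3)])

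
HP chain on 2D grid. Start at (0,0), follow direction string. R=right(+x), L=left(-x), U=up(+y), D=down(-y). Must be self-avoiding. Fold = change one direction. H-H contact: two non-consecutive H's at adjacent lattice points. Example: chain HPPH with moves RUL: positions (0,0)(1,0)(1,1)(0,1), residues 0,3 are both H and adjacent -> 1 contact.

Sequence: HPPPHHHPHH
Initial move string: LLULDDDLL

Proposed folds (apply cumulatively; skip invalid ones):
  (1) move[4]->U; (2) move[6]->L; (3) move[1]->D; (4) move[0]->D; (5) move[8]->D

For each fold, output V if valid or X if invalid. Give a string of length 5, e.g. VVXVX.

Initial: LLULDDDLL -> [(0, 0), (-1, 0), (-2, 0), (-2, 1), (-3, 1), (-3, 0), (-3, -1), (-3, -2), (-4, -2), (-5, -2)]
Fold 1: move[4]->U => LLULUDDLL INVALID (collision), skipped
Fold 2: move[6]->L => LLULDDLLL VALID
Fold 3: move[1]->D => LDULDDLLL INVALID (collision), skipped
Fold 4: move[0]->D => DLULDDLLL VALID
Fold 5: move[8]->D => DLULDDLLD VALID

Answer: XVXVV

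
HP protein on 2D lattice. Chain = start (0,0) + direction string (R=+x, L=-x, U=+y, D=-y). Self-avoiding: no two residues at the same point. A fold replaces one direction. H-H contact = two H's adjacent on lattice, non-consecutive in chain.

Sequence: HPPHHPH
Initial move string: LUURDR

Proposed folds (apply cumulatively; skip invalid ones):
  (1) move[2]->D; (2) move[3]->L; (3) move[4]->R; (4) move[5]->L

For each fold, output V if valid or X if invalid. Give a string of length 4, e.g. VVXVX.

Initial: LUURDR -> [(0, 0), (-1, 0), (-1, 1), (-1, 2), (0, 2), (0, 1), (1, 1)]
Fold 1: move[2]->D => LUDRDR INVALID (collision), skipped
Fold 2: move[3]->L => LUULDR INVALID (collision), skipped
Fold 3: move[4]->R => LUURRR VALID
Fold 4: move[5]->L => LUURRL INVALID (collision), skipped

Answer: XXVX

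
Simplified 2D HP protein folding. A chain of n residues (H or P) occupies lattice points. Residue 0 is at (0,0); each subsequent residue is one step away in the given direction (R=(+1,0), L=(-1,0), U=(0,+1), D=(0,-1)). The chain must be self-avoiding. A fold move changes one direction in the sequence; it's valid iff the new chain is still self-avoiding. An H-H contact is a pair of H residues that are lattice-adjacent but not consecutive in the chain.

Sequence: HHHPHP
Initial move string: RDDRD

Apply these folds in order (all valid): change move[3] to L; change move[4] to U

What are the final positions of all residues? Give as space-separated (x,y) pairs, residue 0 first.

Initial moves: RDDRD
Fold: move[3]->L => RDDLD (positions: [(0, 0), (1, 0), (1, -1), (1, -2), (0, -2), (0, -3)])
Fold: move[4]->U => RDDLU (positions: [(0, 0), (1, 0), (1, -1), (1, -2), (0, -2), (0, -1)])

Answer: (0,0) (1,0) (1,-1) (1,-2) (0,-2) (0,-1)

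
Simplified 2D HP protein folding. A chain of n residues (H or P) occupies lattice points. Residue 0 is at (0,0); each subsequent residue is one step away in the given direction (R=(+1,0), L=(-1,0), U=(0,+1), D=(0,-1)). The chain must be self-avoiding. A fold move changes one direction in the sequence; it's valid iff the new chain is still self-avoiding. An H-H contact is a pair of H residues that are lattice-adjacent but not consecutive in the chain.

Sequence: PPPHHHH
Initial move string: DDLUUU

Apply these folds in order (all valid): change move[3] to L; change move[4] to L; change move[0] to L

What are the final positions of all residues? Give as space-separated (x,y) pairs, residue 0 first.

Initial moves: DDLUUU
Fold: move[3]->L => DDLLUU (positions: [(0, 0), (0, -1), (0, -2), (-1, -2), (-2, -2), (-2, -1), (-2, 0)])
Fold: move[4]->L => DDLLLU (positions: [(0, 0), (0, -1), (0, -2), (-1, -2), (-2, -2), (-3, -2), (-3, -1)])
Fold: move[0]->L => LDLLLU (positions: [(0, 0), (-1, 0), (-1, -1), (-2, -1), (-3, -1), (-4, -1), (-4, 0)])

Answer: (0,0) (-1,0) (-1,-1) (-2,-1) (-3,-1) (-4,-1) (-4,0)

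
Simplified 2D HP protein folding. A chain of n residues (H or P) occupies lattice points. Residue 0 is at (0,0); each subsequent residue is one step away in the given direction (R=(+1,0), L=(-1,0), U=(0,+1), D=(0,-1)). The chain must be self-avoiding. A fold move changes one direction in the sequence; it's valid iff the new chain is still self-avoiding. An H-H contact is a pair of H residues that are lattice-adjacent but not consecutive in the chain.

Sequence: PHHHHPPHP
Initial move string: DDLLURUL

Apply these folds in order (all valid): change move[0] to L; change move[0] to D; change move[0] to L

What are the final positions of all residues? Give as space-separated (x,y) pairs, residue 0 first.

Answer: (0,0) (-1,0) (-1,-1) (-2,-1) (-3,-1) (-3,0) (-2,0) (-2,1) (-3,1)

Derivation:
Initial moves: DDLLURUL
Fold: move[0]->L => LDLLURUL (positions: [(0, 0), (-1, 0), (-1, -1), (-2, -1), (-3, -1), (-3, 0), (-2, 0), (-2, 1), (-3, 1)])
Fold: move[0]->D => DDLLURUL (positions: [(0, 0), (0, -1), (0, -2), (-1, -2), (-2, -2), (-2, -1), (-1, -1), (-1, 0), (-2, 0)])
Fold: move[0]->L => LDLLURUL (positions: [(0, 0), (-1, 0), (-1, -1), (-2, -1), (-3, -1), (-3, 0), (-2, 0), (-2, 1), (-3, 1)])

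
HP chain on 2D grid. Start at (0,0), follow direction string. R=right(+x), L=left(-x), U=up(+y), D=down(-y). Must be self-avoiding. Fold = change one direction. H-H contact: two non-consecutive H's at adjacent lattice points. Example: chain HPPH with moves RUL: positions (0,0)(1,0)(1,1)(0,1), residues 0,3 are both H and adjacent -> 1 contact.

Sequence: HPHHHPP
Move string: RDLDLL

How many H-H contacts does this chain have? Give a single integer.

Answer: 1

Derivation:
Positions: [(0, 0), (1, 0), (1, -1), (0, -1), (0, -2), (-1, -2), (-2, -2)]
H-H contact: residue 0 @(0,0) - residue 3 @(0, -1)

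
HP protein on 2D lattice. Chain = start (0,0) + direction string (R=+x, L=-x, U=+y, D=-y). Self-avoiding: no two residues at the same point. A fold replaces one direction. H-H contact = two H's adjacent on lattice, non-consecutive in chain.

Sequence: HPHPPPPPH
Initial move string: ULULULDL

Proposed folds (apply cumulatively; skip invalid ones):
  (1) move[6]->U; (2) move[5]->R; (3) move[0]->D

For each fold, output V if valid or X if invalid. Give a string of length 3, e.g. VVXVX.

Answer: VVV

Derivation:
Initial: ULULULDL -> [(0, 0), (0, 1), (-1, 1), (-1, 2), (-2, 2), (-2, 3), (-3, 3), (-3, 2), (-4, 2)]
Fold 1: move[6]->U => ULULULUL VALID
Fold 2: move[5]->R => ULULURUL VALID
Fold 3: move[0]->D => DLULURUL VALID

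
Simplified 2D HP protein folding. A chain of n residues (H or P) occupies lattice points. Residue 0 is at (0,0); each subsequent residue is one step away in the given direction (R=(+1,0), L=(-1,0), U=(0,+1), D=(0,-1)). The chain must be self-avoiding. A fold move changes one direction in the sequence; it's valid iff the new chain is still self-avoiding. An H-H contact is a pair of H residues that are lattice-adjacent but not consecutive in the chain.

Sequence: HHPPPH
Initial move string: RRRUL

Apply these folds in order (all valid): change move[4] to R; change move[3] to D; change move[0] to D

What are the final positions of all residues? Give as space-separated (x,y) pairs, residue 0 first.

Initial moves: RRRUL
Fold: move[4]->R => RRRUR (positions: [(0, 0), (1, 0), (2, 0), (3, 0), (3, 1), (4, 1)])
Fold: move[3]->D => RRRDR (positions: [(0, 0), (1, 0), (2, 0), (3, 0), (3, -1), (4, -1)])
Fold: move[0]->D => DRRDR (positions: [(0, 0), (0, -1), (1, -1), (2, -1), (2, -2), (3, -2)])

Answer: (0,0) (0,-1) (1,-1) (2,-1) (2,-2) (3,-2)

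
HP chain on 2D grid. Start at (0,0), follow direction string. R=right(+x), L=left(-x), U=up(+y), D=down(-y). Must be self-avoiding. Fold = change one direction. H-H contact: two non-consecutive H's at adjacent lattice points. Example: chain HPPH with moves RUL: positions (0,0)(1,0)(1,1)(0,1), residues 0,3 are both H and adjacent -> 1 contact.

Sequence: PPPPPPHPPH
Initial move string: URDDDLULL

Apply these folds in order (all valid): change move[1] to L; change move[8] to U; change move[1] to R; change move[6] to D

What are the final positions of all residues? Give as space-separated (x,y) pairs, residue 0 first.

Answer: (0,0) (0,1) (1,1) (1,0) (1,-1) (1,-2) (0,-2) (0,-3) (-1,-3) (-1,-2)

Derivation:
Initial moves: URDDDLULL
Fold: move[1]->L => ULDDDLULL (positions: [(0, 0), (0, 1), (-1, 1), (-1, 0), (-1, -1), (-1, -2), (-2, -2), (-2, -1), (-3, -1), (-4, -1)])
Fold: move[8]->U => ULDDDLULU (positions: [(0, 0), (0, 1), (-1, 1), (-1, 0), (-1, -1), (-1, -2), (-2, -2), (-2, -1), (-3, -1), (-3, 0)])
Fold: move[1]->R => URDDDLULU (positions: [(0, 0), (0, 1), (1, 1), (1, 0), (1, -1), (1, -2), (0, -2), (0, -1), (-1, -1), (-1, 0)])
Fold: move[6]->D => URDDDLDLU (positions: [(0, 0), (0, 1), (1, 1), (1, 0), (1, -1), (1, -2), (0, -2), (0, -3), (-1, -3), (-1, -2)])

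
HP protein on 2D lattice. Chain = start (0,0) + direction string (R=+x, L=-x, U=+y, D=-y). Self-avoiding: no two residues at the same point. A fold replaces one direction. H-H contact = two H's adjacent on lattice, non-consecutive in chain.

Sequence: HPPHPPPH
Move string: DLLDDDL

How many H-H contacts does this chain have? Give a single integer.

Answer: 0

Derivation:
Positions: [(0, 0), (0, -1), (-1, -1), (-2, -1), (-2, -2), (-2, -3), (-2, -4), (-3, -4)]
No H-H contacts found.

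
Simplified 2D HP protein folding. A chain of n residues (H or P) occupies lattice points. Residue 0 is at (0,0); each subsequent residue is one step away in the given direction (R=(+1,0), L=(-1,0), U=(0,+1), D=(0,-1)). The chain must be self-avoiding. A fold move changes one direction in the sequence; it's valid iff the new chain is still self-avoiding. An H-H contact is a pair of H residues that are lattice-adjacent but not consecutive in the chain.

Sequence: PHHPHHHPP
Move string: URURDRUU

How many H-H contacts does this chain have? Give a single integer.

Positions: [(0, 0), (0, 1), (1, 1), (1, 2), (2, 2), (2, 1), (3, 1), (3, 2), (3, 3)]
H-H contact: residue 2 @(1,1) - residue 5 @(2, 1)

Answer: 1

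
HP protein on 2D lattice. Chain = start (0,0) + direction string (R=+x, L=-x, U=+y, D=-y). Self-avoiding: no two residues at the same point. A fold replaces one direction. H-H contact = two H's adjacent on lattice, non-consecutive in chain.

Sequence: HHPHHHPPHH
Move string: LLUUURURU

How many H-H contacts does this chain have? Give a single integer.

Answer: 0

Derivation:
Positions: [(0, 0), (-1, 0), (-2, 0), (-2, 1), (-2, 2), (-2, 3), (-1, 3), (-1, 4), (0, 4), (0, 5)]
No H-H contacts found.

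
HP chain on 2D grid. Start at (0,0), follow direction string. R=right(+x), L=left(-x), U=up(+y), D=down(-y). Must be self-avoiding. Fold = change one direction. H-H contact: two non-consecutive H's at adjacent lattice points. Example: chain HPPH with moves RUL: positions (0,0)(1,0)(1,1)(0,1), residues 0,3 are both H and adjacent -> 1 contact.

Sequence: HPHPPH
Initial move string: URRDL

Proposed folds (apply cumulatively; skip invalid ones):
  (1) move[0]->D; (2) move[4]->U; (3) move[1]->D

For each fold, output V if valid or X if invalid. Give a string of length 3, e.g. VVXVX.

Answer: VXV

Derivation:
Initial: URRDL -> [(0, 0), (0, 1), (1, 1), (2, 1), (2, 0), (1, 0)]
Fold 1: move[0]->D => DRRDL VALID
Fold 2: move[4]->U => DRRDU INVALID (collision), skipped
Fold 3: move[1]->D => DDRDL VALID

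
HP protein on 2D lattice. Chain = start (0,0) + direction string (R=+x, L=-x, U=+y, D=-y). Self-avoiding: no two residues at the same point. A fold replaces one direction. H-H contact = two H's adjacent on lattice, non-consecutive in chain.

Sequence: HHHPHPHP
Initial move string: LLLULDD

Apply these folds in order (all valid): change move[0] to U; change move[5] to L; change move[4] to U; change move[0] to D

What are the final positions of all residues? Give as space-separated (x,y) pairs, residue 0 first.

Answer: (0,0) (0,-1) (-1,-1) (-2,-1) (-2,0) (-2,1) (-3,1) (-3,0)

Derivation:
Initial moves: LLLULDD
Fold: move[0]->U => ULLULDD (positions: [(0, 0), (0, 1), (-1, 1), (-2, 1), (-2, 2), (-3, 2), (-3, 1), (-3, 0)])
Fold: move[5]->L => ULLULLD (positions: [(0, 0), (0, 1), (-1, 1), (-2, 1), (-2, 2), (-3, 2), (-4, 2), (-4, 1)])
Fold: move[4]->U => ULLUULD (positions: [(0, 0), (0, 1), (-1, 1), (-2, 1), (-2, 2), (-2, 3), (-3, 3), (-3, 2)])
Fold: move[0]->D => DLLUULD (positions: [(0, 0), (0, -1), (-1, -1), (-2, -1), (-2, 0), (-2, 1), (-3, 1), (-3, 0)])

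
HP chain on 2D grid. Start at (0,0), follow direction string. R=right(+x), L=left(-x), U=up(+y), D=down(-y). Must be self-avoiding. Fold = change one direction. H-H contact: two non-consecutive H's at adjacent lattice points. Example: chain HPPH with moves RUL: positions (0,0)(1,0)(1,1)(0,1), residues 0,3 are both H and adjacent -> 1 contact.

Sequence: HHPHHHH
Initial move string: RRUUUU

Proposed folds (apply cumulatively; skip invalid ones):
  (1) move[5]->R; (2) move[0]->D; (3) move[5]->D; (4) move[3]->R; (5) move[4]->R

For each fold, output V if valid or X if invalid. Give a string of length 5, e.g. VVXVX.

Answer: VVXVV

Derivation:
Initial: RRUUUU -> [(0, 0), (1, 0), (2, 0), (2, 1), (2, 2), (2, 3), (2, 4)]
Fold 1: move[5]->R => RRUUUR VALID
Fold 2: move[0]->D => DRUUUR VALID
Fold 3: move[5]->D => DRUUUD INVALID (collision), skipped
Fold 4: move[3]->R => DRURUR VALID
Fold 5: move[4]->R => DRURRR VALID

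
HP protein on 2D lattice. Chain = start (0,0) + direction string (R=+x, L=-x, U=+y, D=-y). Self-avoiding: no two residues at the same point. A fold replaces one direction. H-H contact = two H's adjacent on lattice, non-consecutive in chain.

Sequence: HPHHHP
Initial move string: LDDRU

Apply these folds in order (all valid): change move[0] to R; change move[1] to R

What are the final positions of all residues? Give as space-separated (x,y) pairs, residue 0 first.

Initial moves: LDDRU
Fold: move[0]->R => RDDRU (positions: [(0, 0), (1, 0), (1, -1), (1, -2), (2, -2), (2, -1)])
Fold: move[1]->R => RRDRU (positions: [(0, 0), (1, 0), (2, 0), (2, -1), (3, -1), (3, 0)])

Answer: (0,0) (1,0) (2,0) (2,-1) (3,-1) (3,0)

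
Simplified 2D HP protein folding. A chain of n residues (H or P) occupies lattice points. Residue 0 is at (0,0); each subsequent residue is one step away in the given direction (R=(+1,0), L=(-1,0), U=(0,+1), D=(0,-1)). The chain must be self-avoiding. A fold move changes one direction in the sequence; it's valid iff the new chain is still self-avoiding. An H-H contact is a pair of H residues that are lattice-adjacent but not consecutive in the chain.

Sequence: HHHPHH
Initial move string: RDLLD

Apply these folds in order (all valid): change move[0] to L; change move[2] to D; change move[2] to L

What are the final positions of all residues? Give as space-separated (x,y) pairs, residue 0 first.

Initial moves: RDLLD
Fold: move[0]->L => LDLLD (positions: [(0, 0), (-1, 0), (-1, -1), (-2, -1), (-3, -1), (-3, -2)])
Fold: move[2]->D => LDDLD (positions: [(0, 0), (-1, 0), (-1, -1), (-1, -2), (-2, -2), (-2, -3)])
Fold: move[2]->L => LDLLD (positions: [(0, 0), (-1, 0), (-1, -1), (-2, -1), (-3, -1), (-3, -2)])

Answer: (0,0) (-1,0) (-1,-1) (-2,-1) (-3,-1) (-3,-2)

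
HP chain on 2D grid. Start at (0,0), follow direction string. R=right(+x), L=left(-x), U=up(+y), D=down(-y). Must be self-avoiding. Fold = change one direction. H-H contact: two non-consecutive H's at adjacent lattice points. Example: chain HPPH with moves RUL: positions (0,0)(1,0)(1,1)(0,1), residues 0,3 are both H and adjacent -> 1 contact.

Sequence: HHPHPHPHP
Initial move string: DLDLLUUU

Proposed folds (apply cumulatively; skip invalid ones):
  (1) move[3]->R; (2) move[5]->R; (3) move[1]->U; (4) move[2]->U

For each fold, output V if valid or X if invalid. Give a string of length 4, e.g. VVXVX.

Initial: DLDLLUUU -> [(0, 0), (0, -1), (-1, -1), (-1, -2), (-2, -2), (-3, -2), (-3, -1), (-3, 0), (-3, 1)]
Fold 1: move[3]->R => DLDRLUUU INVALID (collision), skipped
Fold 2: move[5]->R => DLDLLRUU INVALID (collision), skipped
Fold 3: move[1]->U => DUDLLUUU INVALID (collision), skipped
Fold 4: move[2]->U => DLULLUUU VALID

Answer: XXXV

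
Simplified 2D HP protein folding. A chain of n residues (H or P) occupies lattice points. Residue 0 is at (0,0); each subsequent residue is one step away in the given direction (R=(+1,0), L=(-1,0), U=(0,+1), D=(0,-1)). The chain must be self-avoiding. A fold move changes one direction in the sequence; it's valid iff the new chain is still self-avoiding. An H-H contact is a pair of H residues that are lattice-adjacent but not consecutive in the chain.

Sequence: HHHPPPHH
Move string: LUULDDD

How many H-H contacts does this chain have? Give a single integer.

Positions: [(0, 0), (-1, 0), (-1, 1), (-1, 2), (-2, 2), (-2, 1), (-2, 0), (-2, -1)]
H-H contact: residue 1 @(-1,0) - residue 6 @(-2, 0)

Answer: 1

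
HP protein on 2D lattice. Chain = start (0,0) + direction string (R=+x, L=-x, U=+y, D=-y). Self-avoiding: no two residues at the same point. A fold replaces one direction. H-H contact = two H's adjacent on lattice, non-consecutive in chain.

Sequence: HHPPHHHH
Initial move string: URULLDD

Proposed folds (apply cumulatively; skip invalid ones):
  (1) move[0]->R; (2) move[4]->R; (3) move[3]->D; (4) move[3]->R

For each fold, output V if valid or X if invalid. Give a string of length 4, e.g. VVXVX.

Initial: URULLDD -> [(0, 0), (0, 1), (1, 1), (1, 2), (0, 2), (-1, 2), (-1, 1), (-1, 0)]
Fold 1: move[0]->R => RRULLDD INVALID (collision), skipped
Fold 2: move[4]->R => URULRDD INVALID (collision), skipped
Fold 3: move[3]->D => URUDLDD INVALID (collision), skipped
Fold 4: move[3]->R => URURLDD INVALID (collision), skipped

Answer: XXXX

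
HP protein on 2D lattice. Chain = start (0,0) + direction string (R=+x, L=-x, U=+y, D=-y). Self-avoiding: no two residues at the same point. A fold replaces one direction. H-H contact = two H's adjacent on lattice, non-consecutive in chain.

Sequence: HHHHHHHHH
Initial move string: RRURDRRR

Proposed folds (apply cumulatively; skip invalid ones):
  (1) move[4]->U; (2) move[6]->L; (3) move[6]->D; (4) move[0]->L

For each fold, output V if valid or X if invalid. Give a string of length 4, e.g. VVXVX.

Answer: VXVX

Derivation:
Initial: RRURDRRR -> [(0, 0), (1, 0), (2, 0), (2, 1), (3, 1), (3, 0), (4, 0), (5, 0), (6, 0)]
Fold 1: move[4]->U => RRURURRR VALID
Fold 2: move[6]->L => RRURURLR INVALID (collision), skipped
Fold 3: move[6]->D => RRURURDR VALID
Fold 4: move[0]->L => LRURURDR INVALID (collision), skipped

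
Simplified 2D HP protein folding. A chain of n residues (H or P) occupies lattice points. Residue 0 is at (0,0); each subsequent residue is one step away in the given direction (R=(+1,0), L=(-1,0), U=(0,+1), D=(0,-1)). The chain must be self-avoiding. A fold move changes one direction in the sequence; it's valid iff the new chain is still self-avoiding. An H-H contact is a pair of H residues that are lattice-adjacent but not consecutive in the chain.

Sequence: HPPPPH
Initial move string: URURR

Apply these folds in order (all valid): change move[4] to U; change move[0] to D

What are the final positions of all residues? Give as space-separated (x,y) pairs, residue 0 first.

Answer: (0,0) (0,-1) (1,-1) (1,0) (2,0) (2,1)

Derivation:
Initial moves: URURR
Fold: move[4]->U => URURU (positions: [(0, 0), (0, 1), (1, 1), (1, 2), (2, 2), (2, 3)])
Fold: move[0]->D => DRURU (positions: [(0, 0), (0, -1), (1, -1), (1, 0), (2, 0), (2, 1)])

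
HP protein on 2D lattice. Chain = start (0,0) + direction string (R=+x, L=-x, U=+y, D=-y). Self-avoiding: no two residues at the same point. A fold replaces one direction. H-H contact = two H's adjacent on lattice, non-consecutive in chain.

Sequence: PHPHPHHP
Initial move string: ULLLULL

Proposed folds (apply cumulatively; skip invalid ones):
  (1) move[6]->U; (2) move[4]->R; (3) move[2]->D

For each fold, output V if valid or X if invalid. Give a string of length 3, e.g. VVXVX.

Answer: VXV

Derivation:
Initial: ULLLULL -> [(0, 0), (0, 1), (-1, 1), (-2, 1), (-3, 1), (-3, 2), (-4, 2), (-5, 2)]
Fold 1: move[6]->U => ULLLULU VALID
Fold 2: move[4]->R => ULLLRLU INVALID (collision), skipped
Fold 3: move[2]->D => ULDLULU VALID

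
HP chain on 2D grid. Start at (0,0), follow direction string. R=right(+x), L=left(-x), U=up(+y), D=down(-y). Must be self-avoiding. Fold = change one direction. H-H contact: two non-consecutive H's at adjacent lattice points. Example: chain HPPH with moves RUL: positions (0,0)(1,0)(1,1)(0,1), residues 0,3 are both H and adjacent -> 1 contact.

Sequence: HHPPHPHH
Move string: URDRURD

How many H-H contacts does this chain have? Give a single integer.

Answer: 1

Derivation:
Positions: [(0, 0), (0, 1), (1, 1), (1, 0), (2, 0), (2, 1), (3, 1), (3, 0)]
H-H contact: residue 4 @(2,0) - residue 7 @(3, 0)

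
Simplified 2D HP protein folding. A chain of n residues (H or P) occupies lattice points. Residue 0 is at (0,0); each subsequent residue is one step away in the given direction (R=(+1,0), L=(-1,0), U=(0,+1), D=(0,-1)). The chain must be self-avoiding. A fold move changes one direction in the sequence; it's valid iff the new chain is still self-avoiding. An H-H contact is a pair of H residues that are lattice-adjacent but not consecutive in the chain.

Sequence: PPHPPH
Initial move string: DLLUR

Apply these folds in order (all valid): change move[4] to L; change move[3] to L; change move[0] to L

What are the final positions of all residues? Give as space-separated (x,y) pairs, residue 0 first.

Initial moves: DLLUR
Fold: move[4]->L => DLLUL (positions: [(0, 0), (0, -1), (-1, -1), (-2, -1), (-2, 0), (-3, 0)])
Fold: move[3]->L => DLLLL (positions: [(0, 0), (0, -1), (-1, -1), (-2, -1), (-3, -1), (-4, -1)])
Fold: move[0]->L => LLLLL (positions: [(0, 0), (-1, 0), (-2, 0), (-3, 0), (-4, 0), (-5, 0)])

Answer: (0,0) (-1,0) (-2,0) (-3,0) (-4,0) (-5,0)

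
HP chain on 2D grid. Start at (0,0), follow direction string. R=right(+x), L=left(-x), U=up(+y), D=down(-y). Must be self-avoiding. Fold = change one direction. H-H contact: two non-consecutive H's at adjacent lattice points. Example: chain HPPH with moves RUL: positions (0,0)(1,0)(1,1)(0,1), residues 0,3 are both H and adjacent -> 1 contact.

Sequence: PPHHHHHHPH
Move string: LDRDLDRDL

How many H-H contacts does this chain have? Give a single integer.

Answer: 3

Derivation:
Positions: [(0, 0), (-1, 0), (-1, -1), (0, -1), (0, -2), (-1, -2), (-1, -3), (0, -3), (0, -4), (-1, -4)]
H-H contact: residue 2 @(-1,-1) - residue 5 @(-1, -2)
H-H contact: residue 4 @(0,-2) - residue 7 @(0, -3)
H-H contact: residue 6 @(-1,-3) - residue 9 @(-1, -4)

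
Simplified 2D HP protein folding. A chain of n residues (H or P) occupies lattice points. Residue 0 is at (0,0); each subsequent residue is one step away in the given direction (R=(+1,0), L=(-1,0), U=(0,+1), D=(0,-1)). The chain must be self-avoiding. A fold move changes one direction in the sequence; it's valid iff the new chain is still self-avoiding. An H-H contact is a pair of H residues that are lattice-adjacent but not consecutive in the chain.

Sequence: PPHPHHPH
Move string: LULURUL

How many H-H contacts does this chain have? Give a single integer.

Answer: 2

Derivation:
Positions: [(0, 0), (-1, 0), (-1, 1), (-2, 1), (-2, 2), (-1, 2), (-1, 3), (-2, 3)]
H-H contact: residue 2 @(-1,1) - residue 5 @(-1, 2)
H-H contact: residue 4 @(-2,2) - residue 7 @(-2, 3)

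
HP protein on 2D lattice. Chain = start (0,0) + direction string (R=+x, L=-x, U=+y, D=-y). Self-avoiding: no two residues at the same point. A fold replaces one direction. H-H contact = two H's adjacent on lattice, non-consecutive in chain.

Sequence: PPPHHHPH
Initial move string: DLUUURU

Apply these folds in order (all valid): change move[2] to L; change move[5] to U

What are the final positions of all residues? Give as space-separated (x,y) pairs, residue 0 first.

Answer: (0,0) (0,-1) (-1,-1) (-2,-1) (-2,0) (-2,1) (-2,2) (-2,3)

Derivation:
Initial moves: DLUUURU
Fold: move[2]->L => DLLUURU (positions: [(0, 0), (0, -1), (-1, -1), (-2, -1), (-2, 0), (-2, 1), (-1, 1), (-1, 2)])
Fold: move[5]->U => DLLUUUU (positions: [(0, 0), (0, -1), (-1, -1), (-2, -1), (-2, 0), (-2, 1), (-2, 2), (-2, 3)])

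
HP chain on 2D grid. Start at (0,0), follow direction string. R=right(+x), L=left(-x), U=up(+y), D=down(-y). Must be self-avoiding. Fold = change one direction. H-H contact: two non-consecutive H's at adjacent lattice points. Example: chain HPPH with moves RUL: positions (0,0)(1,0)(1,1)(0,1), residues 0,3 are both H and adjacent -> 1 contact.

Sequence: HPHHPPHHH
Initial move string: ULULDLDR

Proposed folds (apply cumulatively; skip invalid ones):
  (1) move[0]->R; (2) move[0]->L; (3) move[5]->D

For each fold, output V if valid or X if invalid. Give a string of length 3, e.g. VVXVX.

Answer: XVV

Derivation:
Initial: ULULDLDR -> [(0, 0), (0, 1), (-1, 1), (-1, 2), (-2, 2), (-2, 1), (-3, 1), (-3, 0), (-2, 0)]
Fold 1: move[0]->R => RLULDLDR INVALID (collision), skipped
Fold 2: move[0]->L => LLULDLDR VALID
Fold 3: move[5]->D => LLULDDDR VALID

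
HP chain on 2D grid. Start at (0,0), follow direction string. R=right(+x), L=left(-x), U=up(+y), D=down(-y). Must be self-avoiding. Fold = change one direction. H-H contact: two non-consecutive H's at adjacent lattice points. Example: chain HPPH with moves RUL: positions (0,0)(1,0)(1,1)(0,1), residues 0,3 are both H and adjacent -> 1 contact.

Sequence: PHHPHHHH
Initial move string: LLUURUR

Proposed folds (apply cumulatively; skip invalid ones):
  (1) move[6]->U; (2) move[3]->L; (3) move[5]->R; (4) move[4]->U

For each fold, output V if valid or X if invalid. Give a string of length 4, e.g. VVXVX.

Answer: VXVV

Derivation:
Initial: LLUURUR -> [(0, 0), (-1, 0), (-2, 0), (-2, 1), (-2, 2), (-1, 2), (-1, 3), (0, 3)]
Fold 1: move[6]->U => LLUURUU VALID
Fold 2: move[3]->L => LLULRUU INVALID (collision), skipped
Fold 3: move[5]->R => LLUURRU VALID
Fold 4: move[4]->U => LLUUURU VALID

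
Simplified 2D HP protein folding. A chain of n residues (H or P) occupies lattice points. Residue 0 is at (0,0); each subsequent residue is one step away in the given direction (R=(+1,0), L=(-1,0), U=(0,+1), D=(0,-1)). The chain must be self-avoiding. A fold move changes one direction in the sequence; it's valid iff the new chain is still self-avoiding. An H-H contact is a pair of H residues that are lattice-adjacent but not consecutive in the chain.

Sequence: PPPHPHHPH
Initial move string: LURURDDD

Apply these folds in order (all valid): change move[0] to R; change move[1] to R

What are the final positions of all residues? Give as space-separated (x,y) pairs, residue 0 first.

Initial moves: LURURDDD
Fold: move[0]->R => RURURDDD (positions: [(0, 0), (1, 0), (1, 1), (2, 1), (2, 2), (3, 2), (3, 1), (3, 0), (3, -1)])
Fold: move[1]->R => RRRURDDD (positions: [(0, 0), (1, 0), (2, 0), (3, 0), (3, 1), (4, 1), (4, 0), (4, -1), (4, -2)])

Answer: (0,0) (1,0) (2,0) (3,0) (3,1) (4,1) (4,0) (4,-1) (4,-2)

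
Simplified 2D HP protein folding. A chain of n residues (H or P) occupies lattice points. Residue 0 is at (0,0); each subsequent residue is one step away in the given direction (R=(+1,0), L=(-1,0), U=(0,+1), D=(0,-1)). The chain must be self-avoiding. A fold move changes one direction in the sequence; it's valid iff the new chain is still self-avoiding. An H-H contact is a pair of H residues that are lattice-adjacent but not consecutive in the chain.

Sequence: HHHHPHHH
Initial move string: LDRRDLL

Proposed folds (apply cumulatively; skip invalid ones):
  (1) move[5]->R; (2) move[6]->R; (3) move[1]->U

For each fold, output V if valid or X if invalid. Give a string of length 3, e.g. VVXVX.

Answer: XXX

Derivation:
Initial: LDRRDLL -> [(0, 0), (-1, 0), (-1, -1), (0, -1), (1, -1), (1, -2), (0, -2), (-1, -2)]
Fold 1: move[5]->R => LDRRDRL INVALID (collision), skipped
Fold 2: move[6]->R => LDRRDLR INVALID (collision), skipped
Fold 3: move[1]->U => LURRDLL INVALID (collision), skipped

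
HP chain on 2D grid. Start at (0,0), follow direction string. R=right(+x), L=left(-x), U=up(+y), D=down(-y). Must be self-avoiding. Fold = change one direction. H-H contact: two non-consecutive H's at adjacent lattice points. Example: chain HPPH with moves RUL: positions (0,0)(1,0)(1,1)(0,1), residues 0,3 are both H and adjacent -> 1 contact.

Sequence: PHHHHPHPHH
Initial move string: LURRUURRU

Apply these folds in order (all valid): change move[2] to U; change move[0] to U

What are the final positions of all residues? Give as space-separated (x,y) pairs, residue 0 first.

Answer: (0,0) (0,1) (0,2) (0,3) (1,3) (1,4) (1,5) (2,5) (3,5) (3,6)

Derivation:
Initial moves: LURRUURRU
Fold: move[2]->U => LUURUURRU (positions: [(0, 0), (-1, 0), (-1, 1), (-1, 2), (0, 2), (0, 3), (0, 4), (1, 4), (2, 4), (2, 5)])
Fold: move[0]->U => UUURUURRU (positions: [(0, 0), (0, 1), (0, 2), (0, 3), (1, 3), (1, 4), (1, 5), (2, 5), (3, 5), (3, 6)])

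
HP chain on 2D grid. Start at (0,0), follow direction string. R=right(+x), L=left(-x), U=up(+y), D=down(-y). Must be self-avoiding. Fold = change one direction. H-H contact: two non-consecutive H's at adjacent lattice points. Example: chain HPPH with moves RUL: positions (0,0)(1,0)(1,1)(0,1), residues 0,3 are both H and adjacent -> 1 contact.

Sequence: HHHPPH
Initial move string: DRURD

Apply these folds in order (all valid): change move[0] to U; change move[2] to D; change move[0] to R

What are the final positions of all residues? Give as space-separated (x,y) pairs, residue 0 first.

Initial moves: DRURD
Fold: move[0]->U => URURD (positions: [(0, 0), (0, 1), (1, 1), (1, 2), (2, 2), (2, 1)])
Fold: move[2]->D => URDRD (positions: [(0, 0), (0, 1), (1, 1), (1, 0), (2, 0), (2, -1)])
Fold: move[0]->R => RRDRD (positions: [(0, 0), (1, 0), (2, 0), (2, -1), (3, -1), (3, -2)])

Answer: (0,0) (1,0) (2,0) (2,-1) (3,-1) (3,-2)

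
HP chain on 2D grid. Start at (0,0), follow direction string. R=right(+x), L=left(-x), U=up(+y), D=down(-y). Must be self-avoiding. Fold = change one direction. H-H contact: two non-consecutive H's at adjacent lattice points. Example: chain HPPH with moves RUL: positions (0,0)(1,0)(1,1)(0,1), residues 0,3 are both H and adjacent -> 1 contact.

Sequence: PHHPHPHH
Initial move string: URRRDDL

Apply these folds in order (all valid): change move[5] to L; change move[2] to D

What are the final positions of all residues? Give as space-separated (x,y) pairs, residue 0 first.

Answer: (0,0) (0,1) (1,1) (1,0) (2,0) (2,-1) (1,-1) (0,-1)

Derivation:
Initial moves: URRRDDL
Fold: move[5]->L => URRRDLL (positions: [(0, 0), (0, 1), (1, 1), (2, 1), (3, 1), (3, 0), (2, 0), (1, 0)])
Fold: move[2]->D => URDRDLL (positions: [(0, 0), (0, 1), (1, 1), (1, 0), (2, 0), (2, -1), (1, -1), (0, -1)])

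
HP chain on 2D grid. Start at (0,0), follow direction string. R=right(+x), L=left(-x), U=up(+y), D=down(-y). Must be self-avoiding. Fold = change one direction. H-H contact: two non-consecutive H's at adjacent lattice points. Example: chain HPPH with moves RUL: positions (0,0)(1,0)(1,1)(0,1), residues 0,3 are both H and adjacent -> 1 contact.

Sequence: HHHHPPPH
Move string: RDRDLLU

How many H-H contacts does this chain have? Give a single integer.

Positions: [(0, 0), (1, 0), (1, -1), (2, -1), (2, -2), (1, -2), (0, -2), (0, -1)]
H-H contact: residue 0 @(0,0) - residue 7 @(0, -1)
H-H contact: residue 2 @(1,-1) - residue 7 @(0, -1)

Answer: 2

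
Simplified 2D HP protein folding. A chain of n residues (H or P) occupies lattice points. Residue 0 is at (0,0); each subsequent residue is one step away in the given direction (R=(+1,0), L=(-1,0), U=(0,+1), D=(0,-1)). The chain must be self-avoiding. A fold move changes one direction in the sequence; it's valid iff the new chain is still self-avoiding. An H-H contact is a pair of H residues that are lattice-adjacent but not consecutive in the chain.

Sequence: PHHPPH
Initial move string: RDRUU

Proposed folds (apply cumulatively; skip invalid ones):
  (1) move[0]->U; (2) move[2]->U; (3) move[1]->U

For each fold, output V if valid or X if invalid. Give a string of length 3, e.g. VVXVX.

Answer: XXV

Derivation:
Initial: RDRUU -> [(0, 0), (1, 0), (1, -1), (2, -1), (2, 0), (2, 1)]
Fold 1: move[0]->U => UDRUU INVALID (collision), skipped
Fold 2: move[2]->U => RDUUU INVALID (collision), skipped
Fold 3: move[1]->U => RURUU VALID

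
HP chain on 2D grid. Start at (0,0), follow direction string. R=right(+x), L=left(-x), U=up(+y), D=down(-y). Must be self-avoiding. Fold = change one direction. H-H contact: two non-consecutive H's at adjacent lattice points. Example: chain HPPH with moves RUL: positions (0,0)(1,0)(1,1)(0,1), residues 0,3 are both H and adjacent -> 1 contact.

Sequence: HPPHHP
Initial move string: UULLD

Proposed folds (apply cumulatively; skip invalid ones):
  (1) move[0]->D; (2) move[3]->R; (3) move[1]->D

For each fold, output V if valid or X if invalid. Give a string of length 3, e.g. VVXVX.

Initial: UULLD -> [(0, 0), (0, 1), (0, 2), (-1, 2), (-2, 2), (-2, 1)]
Fold 1: move[0]->D => DULLD INVALID (collision), skipped
Fold 2: move[3]->R => UULRD INVALID (collision), skipped
Fold 3: move[1]->D => UDLLD INVALID (collision), skipped

Answer: XXX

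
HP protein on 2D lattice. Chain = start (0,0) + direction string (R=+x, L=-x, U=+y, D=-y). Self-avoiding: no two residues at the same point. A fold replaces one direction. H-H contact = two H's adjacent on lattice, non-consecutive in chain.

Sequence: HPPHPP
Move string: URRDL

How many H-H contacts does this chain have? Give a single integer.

Positions: [(0, 0), (0, 1), (1, 1), (2, 1), (2, 0), (1, 0)]
No H-H contacts found.

Answer: 0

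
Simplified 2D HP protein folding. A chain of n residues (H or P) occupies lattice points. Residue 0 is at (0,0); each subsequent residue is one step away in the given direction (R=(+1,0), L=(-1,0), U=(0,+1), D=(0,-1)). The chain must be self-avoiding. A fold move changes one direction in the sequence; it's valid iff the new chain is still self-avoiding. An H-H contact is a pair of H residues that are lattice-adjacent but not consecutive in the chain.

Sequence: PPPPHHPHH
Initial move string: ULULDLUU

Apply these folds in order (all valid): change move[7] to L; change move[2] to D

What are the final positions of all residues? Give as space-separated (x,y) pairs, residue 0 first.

Answer: (0,0) (0,1) (-1,1) (-1,0) (-2,0) (-2,-1) (-3,-1) (-3,0) (-4,0)

Derivation:
Initial moves: ULULDLUU
Fold: move[7]->L => ULULDLUL (positions: [(0, 0), (0, 1), (-1, 1), (-1, 2), (-2, 2), (-2, 1), (-3, 1), (-3, 2), (-4, 2)])
Fold: move[2]->D => ULDLDLUL (positions: [(0, 0), (0, 1), (-1, 1), (-1, 0), (-2, 0), (-2, -1), (-3, -1), (-3, 0), (-4, 0)])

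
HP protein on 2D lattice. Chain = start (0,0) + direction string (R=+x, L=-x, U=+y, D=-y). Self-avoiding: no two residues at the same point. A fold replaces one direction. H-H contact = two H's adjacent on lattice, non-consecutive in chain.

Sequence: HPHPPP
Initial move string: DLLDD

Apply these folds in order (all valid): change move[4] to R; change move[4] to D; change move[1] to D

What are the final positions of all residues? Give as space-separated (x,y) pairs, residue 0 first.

Initial moves: DLLDD
Fold: move[4]->R => DLLDR (positions: [(0, 0), (0, -1), (-1, -1), (-2, -1), (-2, -2), (-1, -2)])
Fold: move[4]->D => DLLDD (positions: [(0, 0), (0, -1), (-1, -1), (-2, -1), (-2, -2), (-2, -3)])
Fold: move[1]->D => DDLDD (positions: [(0, 0), (0, -1), (0, -2), (-1, -2), (-1, -3), (-1, -4)])

Answer: (0,0) (0,-1) (0,-2) (-1,-2) (-1,-3) (-1,-4)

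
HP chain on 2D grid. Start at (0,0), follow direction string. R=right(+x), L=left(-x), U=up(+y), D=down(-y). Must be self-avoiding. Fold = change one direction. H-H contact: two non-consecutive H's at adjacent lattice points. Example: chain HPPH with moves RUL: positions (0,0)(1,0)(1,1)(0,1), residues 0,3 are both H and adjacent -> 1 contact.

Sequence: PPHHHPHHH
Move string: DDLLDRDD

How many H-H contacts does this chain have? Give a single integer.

Positions: [(0, 0), (0, -1), (0, -2), (-1, -2), (-2, -2), (-2, -3), (-1, -3), (-1, -4), (-1, -5)]
H-H contact: residue 3 @(-1,-2) - residue 6 @(-1, -3)

Answer: 1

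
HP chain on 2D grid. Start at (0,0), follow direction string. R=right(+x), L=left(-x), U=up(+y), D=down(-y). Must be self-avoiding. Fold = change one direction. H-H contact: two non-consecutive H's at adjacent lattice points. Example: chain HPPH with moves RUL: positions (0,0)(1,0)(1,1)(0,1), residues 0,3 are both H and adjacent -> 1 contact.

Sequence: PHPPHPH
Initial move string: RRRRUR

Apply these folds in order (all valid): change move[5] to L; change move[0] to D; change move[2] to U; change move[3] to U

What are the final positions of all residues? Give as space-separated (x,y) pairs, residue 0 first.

Answer: (0,0) (0,-1) (1,-1) (1,0) (1,1) (1,2) (0,2)

Derivation:
Initial moves: RRRRUR
Fold: move[5]->L => RRRRUL (positions: [(0, 0), (1, 0), (2, 0), (3, 0), (4, 0), (4, 1), (3, 1)])
Fold: move[0]->D => DRRRUL (positions: [(0, 0), (0, -1), (1, -1), (2, -1), (3, -1), (3, 0), (2, 0)])
Fold: move[2]->U => DRURUL (positions: [(0, 0), (0, -1), (1, -1), (1, 0), (2, 0), (2, 1), (1, 1)])
Fold: move[3]->U => DRUUUL (positions: [(0, 0), (0, -1), (1, -1), (1, 0), (1, 1), (1, 2), (0, 2)])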